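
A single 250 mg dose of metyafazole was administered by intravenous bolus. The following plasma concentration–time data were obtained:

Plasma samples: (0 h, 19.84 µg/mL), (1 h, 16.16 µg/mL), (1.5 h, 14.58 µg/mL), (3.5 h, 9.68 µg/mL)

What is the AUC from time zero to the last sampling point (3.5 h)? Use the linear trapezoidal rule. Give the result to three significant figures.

Trapezoidal AUC_0→3.5:
  [0→1]: (19.84+16.16)/2 × 1 = 18.0
  [1→1.5]: (16.16+14.58)/2 × 0.5 = 7.685
  [1.5→3.5]: (14.58+9.68)/2 × 2 = 24.26
  Sum = 49.945 µg/mL·h

AUC = 49.9 µg/mL·h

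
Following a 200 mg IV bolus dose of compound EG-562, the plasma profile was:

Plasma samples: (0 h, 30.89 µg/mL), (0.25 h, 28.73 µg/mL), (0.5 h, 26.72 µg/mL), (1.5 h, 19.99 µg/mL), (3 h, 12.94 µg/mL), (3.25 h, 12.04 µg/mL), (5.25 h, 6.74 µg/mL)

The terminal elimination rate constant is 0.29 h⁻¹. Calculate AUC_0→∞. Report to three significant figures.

Trapezoidal AUC_0→5.25:
  [0→0.25]: (30.89+28.73)/2 × 0.25 = 7.4525
  [0.25→0.5]: (28.73+26.72)/2 × 0.25 = 6.93125
  [0.5→1.5]: (26.72+19.99)/2 × 1 = 23.355
  [1.5→3]: (19.99+12.94)/2 × 1.5 = 24.6975
  [3→3.25]: (12.94+12.04)/2 × 0.25 = 3.1225
  [3.25→5.25]: (12.04+6.74)/2 × 2 = 18.78
  Sum = 84.33875 µg/mL·h
Extrapolated tail: C_last / k_e = 6.74 / 0.29 = 23.241
AUC_0→∞ = 84.33875 + 23.241 = 107.57975 µg/mL·h

AUC = 108 µg/mL·h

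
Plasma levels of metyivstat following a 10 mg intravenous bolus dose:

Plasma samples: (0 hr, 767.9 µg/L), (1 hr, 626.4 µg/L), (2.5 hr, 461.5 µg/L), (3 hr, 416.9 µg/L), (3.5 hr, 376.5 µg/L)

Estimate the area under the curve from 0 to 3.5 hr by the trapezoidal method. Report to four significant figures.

AUC = 1931 µg/L·hr

Trapezoidal AUC_0→3.5:
  [0→1]: (767.9+626.4)/2 × 1 = 697.15
  [1→2.5]: (626.4+461.5)/2 × 1.5 = 815.925
  [2.5→3]: (461.5+416.9)/2 × 0.5 = 219.6
  [3→3.5]: (416.9+376.5)/2 × 0.5 = 198.35
  Sum = 1931.025 µg/L·hr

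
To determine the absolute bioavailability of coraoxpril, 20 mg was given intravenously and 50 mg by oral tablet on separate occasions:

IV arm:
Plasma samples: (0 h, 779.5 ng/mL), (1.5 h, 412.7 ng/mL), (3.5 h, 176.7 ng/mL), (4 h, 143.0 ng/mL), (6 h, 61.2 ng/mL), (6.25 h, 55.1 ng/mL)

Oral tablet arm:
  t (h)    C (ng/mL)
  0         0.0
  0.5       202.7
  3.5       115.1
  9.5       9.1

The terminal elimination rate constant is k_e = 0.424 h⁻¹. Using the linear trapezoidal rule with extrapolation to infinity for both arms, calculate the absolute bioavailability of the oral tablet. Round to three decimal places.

Trapezoidal AUC_0→6.25 (IV):
  [0→1.5]: (779.5+412.7)/2 × 1.5 = 894.15
  [1.5→3.5]: (412.7+176.7)/2 × 2 = 589.4
  [3.5→4]: (176.7+143.0)/2 × 0.5 = 79.925
  [4→6]: (143.0+61.2)/2 × 2 = 204.2
  [6→6.25]: (61.2+55.1)/2 × 0.25 = 14.5375
  Sum = 1782.2125 ng/mL·h
IV tail: 55.1/0.424 = 129.953; AUC_iv,0→∞ = 1782.2125 + 129.953 = 1912.1655 ng/mL·h
Trapezoidal AUC_0→9.5 (oral tablet):
  [0→0.5]: (0.0+202.7)/2 × 0.5 = 50.675
  [0.5→3.5]: (202.7+115.1)/2 × 3 = 476.7
  [3.5→9.5]: (115.1+9.1)/2 × 6 = 372.6
  Sum = 899.975 ng/mL·h
oral tablet tail: 9.1/0.424 = 21.462; AUC_ev,0→∞ = 899.975 + 21.462 = 921.437 ng/mL·h
F = (AUC_ev/D_ev)/(AUC_iv/D_iv) = (921.437/50)/(1912.1655/20) = 18.42874/95.608275 = 0.1928

F = 0.193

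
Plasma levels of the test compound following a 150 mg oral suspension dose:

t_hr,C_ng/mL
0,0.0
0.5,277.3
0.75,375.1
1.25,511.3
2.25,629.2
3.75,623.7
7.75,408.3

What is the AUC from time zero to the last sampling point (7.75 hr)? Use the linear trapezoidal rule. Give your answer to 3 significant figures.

AUC = 3950 ng/mL·hr

Trapezoidal AUC_0→7.75:
  [0→0.5]: (0.0+277.3)/2 × 0.5 = 69.325
  [0.5→0.75]: (277.3+375.1)/2 × 0.25 = 81.55
  [0.75→1.25]: (375.1+511.3)/2 × 0.5 = 221.6
  [1.25→2.25]: (511.3+629.2)/2 × 1 = 570.25
  [2.25→3.75]: (629.2+623.7)/2 × 1.5 = 939.675
  [3.75→7.75]: (623.7+408.3)/2 × 4 = 2064.0
  Sum = 3946.4 ng/mL·hr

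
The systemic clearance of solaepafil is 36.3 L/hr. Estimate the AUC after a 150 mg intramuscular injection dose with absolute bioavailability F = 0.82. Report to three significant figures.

AUC = 3.39 mg/L·hr

AUC_0→∞ = F × Dose / CL
        = 0.82 × 150 / 36.3 = 3.38843 mg/L·hr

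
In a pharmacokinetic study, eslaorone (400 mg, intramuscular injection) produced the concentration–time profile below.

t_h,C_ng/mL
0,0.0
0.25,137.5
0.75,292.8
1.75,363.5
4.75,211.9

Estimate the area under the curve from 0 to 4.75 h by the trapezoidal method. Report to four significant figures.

Trapezoidal AUC_0→4.75:
  [0→0.25]: (0.0+137.5)/2 × 0.25 = 17.1875
  [0.25→0.75]: (137.5+292.8)/2 × 0.5 = 107.575
  [0.75→1.75]: (292.8+363.5)/2 × 1 = 328.15
  [1.75→4.75]: (363.5+211.9)/2 × 3 = 863.1
  Sum = 1316.0125 ng/mL·h

AUC = 1316 ng/mL·h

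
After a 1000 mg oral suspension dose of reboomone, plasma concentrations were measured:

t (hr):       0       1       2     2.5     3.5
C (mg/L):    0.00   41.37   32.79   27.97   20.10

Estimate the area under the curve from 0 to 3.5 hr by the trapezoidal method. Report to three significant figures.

Trapezoidal AUC_0→3.5:
  [0→1]: (0.00+41.37)/2 × 1 = 20.685
  [1→2]: (41.37+32.79)/2 × 1 = 37.08
  [2→2.5]: (32.79+27.97)/2 × 0.5 = 15.19
  [2.5→3.5]: (27.97+20.10)/2 × 1 = 24.035
  Sum = 96.99 mg/L·hr

AUC = 97.0 mg/L·hr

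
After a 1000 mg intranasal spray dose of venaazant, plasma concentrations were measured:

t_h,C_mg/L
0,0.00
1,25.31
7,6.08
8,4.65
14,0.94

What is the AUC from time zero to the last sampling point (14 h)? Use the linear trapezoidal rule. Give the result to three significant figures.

AUC = 129 mg/L·h

Trapezoidal AUC_0→14:
  [0→1]: (0.00+25.31)/2 × 1 = 12.655
  [1→7]: (25.31+6.08)/2 × 6 = 94.17
  [7→8]: (6.08+4.65)/2 × 1 = 5.365
  [8→14]: (4.65+0.94)/2 × 6 = 16.77
  Sum = 128.96 mg/L·h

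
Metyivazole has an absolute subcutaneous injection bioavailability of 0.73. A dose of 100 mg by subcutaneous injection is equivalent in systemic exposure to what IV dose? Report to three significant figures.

D_iv = 73.0 mg

Systemic exposure from an extravascular dose = F × D_ev, so the equivalent IV dose is F × D_ev.
D_iv = F × D_ev = 0.73 × 100 = 73 mg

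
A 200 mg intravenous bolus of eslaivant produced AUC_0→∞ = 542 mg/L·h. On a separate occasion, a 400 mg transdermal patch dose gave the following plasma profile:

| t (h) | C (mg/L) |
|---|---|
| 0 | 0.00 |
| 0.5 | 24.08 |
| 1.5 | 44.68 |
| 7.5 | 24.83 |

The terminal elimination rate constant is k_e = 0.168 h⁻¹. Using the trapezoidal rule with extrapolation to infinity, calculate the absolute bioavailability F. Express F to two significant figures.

F = 0.37

Trapezoidal AUC_0→7.5 (transdermal patch):
  [0→0.5]: (0.00+24.08)/2 × 0.5 = 6.02
  [0.5→1.5]: (24.08+44.68)/2 × 1 = 34.38
  [1.5→7.5]: (44.68+24.83)/2 × 6 = 208.53
  Sum = 248.93 mg/L·h
Tail: C_last/k_e = 24.83/0.168 = 147.798
AUC_0→∞ (transdermal patch) = 248.93 + 147.798 = 396.728 mg/L·h
F = (AUC_ev/D_ev)/(AUC_iv/D_iv) = (396.728/400)/(542/200) = 0.99182/2.71 = 0.3660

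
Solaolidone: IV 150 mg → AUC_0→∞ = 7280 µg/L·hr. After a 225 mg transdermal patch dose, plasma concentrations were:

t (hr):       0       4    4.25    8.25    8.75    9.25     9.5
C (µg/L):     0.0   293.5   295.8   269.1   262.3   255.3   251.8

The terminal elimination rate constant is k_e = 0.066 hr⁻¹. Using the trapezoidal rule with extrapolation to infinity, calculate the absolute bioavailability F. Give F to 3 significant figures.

F = 0.543

Trapezoidal AUC_0→9.5 (transdermal patch):
  [0→4]: (0.0+293.5)/2 × 4 = 587.0
  [4→4.25]: (293.5+295.8)/2 × 0.25 = 73.6625
  [4.25→8.25]: (295.8+269.1)/2 × 4 = 1129.8
  [8.25→8.75]: (269.1+262.3)/2 × 0.5 = 132.85
  [8.75→9.25]: (262.3+255.3)/2 × 0.5 = 129.4
  [9.25→9.5]: (255.3+251.8)/2 × 0.25 = 63.3875
  Sum = 2116.1 µg/L·hr
Tail: C_last/k_e = 251.8/0.066 = 3815.152
AUC_0→∞ (transdermal patch) = 2116.1 + 3815.152 = 5931.252 µg/L·hr
F = (AUC_ev/D_ev)/(AUC_iv/D_iv) = (5931.252/225)/(7280/150) = 26.36112/48.5333 = 0.5432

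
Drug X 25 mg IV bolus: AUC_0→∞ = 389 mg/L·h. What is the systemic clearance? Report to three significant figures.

CL = Dose_iv / AUC_0→∞
   = 25 / 389 = 0.0642674 L/h

CL = 0.0643 L/h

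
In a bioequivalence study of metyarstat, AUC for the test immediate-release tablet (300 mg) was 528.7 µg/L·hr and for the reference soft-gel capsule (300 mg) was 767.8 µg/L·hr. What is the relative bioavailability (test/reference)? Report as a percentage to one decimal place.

F_rel = (AUC_test/D_test) / (AUC_ref/D_ref)
      = (528.7/300) / (767.8/300)
      = 1.76233 / 2.55933 = 0.6886 = 68.86%

F_rel = 68.9%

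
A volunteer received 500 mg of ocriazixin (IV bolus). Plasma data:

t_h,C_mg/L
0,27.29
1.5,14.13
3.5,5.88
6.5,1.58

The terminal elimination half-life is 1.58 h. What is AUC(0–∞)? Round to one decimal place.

AUC = 65.9 mg/L·h

Trapezoidal AUC_0→6.5:
  [0→1.5]: (27.29+14.13)/2 × 1.5 = 31.065
  [1.5→3.5]: (14.13+5.88)/2 × 2 = 20.01
  [3.5→6.5]: (5.88+1.58)/2 × 3 = 11.19
  Sum = 62.265 mg/L·h
k_e = ln2 / t½ = 0.693147 / 1.58 = 0.4387 h^-1
Extrapolated tail: C_last / k_e = 1.58 / 0.4387 = 3.602
AUC_0→∞ = 62.265 + 3.602 = 65.867 mg/L·h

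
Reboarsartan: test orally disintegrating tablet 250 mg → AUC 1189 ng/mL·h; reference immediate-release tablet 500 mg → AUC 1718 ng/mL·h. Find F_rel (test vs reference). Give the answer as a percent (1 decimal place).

F_rel = (AUC_test/D_test) / (AUC_ref/D_ref)
      = (1189/250) / (1718/500)
      = 4.756 / 3.436 = 1.3842 = 138.42%

F_rel = 138.4%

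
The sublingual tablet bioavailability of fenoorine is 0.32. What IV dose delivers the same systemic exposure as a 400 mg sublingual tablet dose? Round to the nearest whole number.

Systemic exposure from an extravascular dose = F × D_ev, so the equivalent IV dose is F × D_ev.
D_iv = F × D_ev = 0.32 × 400 = 128 mg

D_iv = 128 mg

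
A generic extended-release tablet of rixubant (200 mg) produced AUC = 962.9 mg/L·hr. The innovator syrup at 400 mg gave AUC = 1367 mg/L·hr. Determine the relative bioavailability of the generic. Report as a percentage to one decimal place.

F_rel = 140.9%

F_rel = (AUC_test/D_test) / (AUC_ref/D_ref)
      = (962.9/200) / (1367/400)
      = 4.8145 / 3.4175 = 1.4088 = 140.88%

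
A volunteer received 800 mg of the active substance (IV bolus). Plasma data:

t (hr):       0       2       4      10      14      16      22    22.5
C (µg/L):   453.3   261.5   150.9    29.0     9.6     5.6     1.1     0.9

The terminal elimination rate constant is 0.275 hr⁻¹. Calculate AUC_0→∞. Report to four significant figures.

AUC = 1783 µg/L·hr

Trapezoidal AUC_0→22.5:
  [0→2]: (453.3+261.5)/2 × 2 = 714.8
  [2→4]: (261.5+150.9)/2 × 2 = 412.4
  [4→10]: (150.9+29.0)/2 × 6 = 539.7
  [10→14]: (29.0+9.6)/2 × 4 = 77.2
  [14→16]: (9.6+5.6)/2 × 2 = 15.2
  [16→22]: (5.6+1.1)/2 × 6 = 20.1
  [22→22.5]: (1.1+0.9)/2 × 0.5 = 0.5
  Sum = 1779.9 µg/L·hr
Extrapolated tail: C_last / k_e = 0.9 / 0.275 = 3.273
AUC_0→∞ = 1779.9 + 3.273 = 1783.173 µg/L·hr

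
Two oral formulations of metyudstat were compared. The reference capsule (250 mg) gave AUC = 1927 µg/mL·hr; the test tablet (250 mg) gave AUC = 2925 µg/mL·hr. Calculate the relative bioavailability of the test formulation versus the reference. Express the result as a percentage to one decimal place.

F_rel = 151.8%

F_rel = (AUC_test/D_test) / (AUC_ref/D_ref)
      = (2925/250) / (1927/250)
      = 11.7 / 7.708 = 1.5179 = 151.79%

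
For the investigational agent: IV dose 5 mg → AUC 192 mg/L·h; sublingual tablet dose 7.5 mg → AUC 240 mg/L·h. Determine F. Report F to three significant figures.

F = 0.833

F = (AUC_ev / D_ev) / (AUC_iv / D_iv)
  = (240/7.5) / (192/5)
  = 32 / 38.4 = 0.8333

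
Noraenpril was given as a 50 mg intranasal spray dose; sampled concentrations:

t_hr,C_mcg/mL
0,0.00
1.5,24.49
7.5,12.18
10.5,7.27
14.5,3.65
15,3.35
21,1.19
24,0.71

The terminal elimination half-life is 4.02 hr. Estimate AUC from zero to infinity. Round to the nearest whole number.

AUC = 202 mcg/mL·hr

Trapezoidal AUC_0→24:
  [0→1.5]: (0.00+24.49)/2 × 1.5 = 18.3675
  [1.5→7.5]: (24.49+12.18)/2 × 6 = 110.01
  [7.5→10.5]: (12.18+7.27)/2 × 3 = 29.175
  [10.5→14.5]: (7.27+3.65)/2 × 4 = 21.84
  [14.5→15]: (3.65+3.35)/2 × 0.5 = 1.75
  [15→21]: (3.35+1.19)/2 × 6 = 13.62
  [21→24]: (1.19+0.71)/2 × 3 = 2.85
  Sum = 197.6125 mcg/mL·hr
k_e = ln2 / t½ = 0.693147 / 4.02 = 0.1724 hr^-1
Extrapolated tail: C_last / k_e = 0.71 / 0.1724 = 4.118
AUC_0→∞ = 197.6125 + 4.118 = 201.7305 mcg/mL·hr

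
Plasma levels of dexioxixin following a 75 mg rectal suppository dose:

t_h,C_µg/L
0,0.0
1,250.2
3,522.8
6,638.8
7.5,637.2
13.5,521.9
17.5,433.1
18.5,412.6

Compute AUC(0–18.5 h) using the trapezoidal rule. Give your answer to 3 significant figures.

Trapezoidal AUC_0→18.5:
  [0→1]: (0.0+250.2)/2 × 1 = 125.1
  [1→3]: (250.2+522.8)/2 × 2 = 773.0
  [3→6]: (522.8+638.8)/2 × 3 = 1742.4
  [6→7.5]: (638.8+637.2)/2 × 1.5 = 957.0
  [7.5→13.5]: (637.2+521.9)/2 × 6 = 3477.3
  [13.5→17.5]: (521.9+433.1)/2 × 4 = 1910.0
  [17.5→18.5]: (433.1+412.6)/2 × 1 = 422.85
  Sum = 9407.65 µg/L·h

AUC = 9410 µg/L·h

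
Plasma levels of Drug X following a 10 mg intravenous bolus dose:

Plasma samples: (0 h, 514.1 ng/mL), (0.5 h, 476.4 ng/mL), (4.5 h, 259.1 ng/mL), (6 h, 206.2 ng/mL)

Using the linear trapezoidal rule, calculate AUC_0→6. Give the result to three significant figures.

AUC = 2070 ng/mL·h

Trapezoidal AUC_0→6:
  [0→0.5]: (514.1+476.4)/2 × 0.5 = 247.625
  [0.5→4.5]: (476.4+259.1)/2 × 4 = 1471.0
  [4.5→6]: (259.1+206.2)/2 × 1.5 = 348.975
  Sum = 2067.6 ng/mL·h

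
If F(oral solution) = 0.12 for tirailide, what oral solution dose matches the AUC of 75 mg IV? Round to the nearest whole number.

For equal systemic exposure: F × D_ev = D_iv
D_ev = D_iv / F = 75 / 0.12 = 625 mg

D_oral = 625 mg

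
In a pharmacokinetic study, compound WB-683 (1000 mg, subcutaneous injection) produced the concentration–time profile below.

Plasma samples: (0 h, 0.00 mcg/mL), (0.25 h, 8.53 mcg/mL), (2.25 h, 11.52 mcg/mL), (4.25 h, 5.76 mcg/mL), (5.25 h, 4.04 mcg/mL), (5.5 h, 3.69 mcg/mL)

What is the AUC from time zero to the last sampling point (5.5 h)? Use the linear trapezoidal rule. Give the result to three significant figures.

Trapezoidal AUC_0→5.5:
  [0→0.25]: (0.00+8.53)/2 × 0.25 = 1.06625
  [0.25→2.25]: (8.53+11.52)/2 × 2 = 20.05
  [2.25→4.25]: (11.52+5.76)/2 × 2 = 17.28
  [4.25→5.25]: (5.76+4.04)/2 × 1 = 4.9
  [5.25→5.5]: (4.04+3.69)/2 × 0.25 = 0.96625
  Sum = 44.2625 mcg/mL·h

AUC = 44.3 mcg/mL·h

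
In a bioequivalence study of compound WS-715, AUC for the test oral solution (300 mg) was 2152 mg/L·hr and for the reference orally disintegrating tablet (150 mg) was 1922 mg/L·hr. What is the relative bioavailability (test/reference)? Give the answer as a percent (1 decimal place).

F_rel = 56.0%

F_rel = (AUC_test/D_test) / (AUC_ref/D_ref)
      = (2152/300) / (1922/150)
      = 7.17333 / 12.8133 = 0.5598 = 55.98%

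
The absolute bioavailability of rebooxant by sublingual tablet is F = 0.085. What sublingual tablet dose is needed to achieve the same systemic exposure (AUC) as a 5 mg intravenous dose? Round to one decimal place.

For equal systemic exposure: F × D_ev = D_iv
D_ev = D_iv / F = 5 / 0.085 = 58.8235 mg

D_sublingual = 58.8 mg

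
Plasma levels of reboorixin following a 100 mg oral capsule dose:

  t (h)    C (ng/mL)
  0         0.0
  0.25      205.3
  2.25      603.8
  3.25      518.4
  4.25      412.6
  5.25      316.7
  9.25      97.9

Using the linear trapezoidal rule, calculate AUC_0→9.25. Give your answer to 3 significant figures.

AUC = 3060 ng/mL·h

Trapezoidal AUC_0→9.25:
  [0→0.25]: (0.0+205.3)/2 × 0.25 = 25.6625
  [0.25→2.25]: (205.3+603.8)/2 × 2 = 809.1
  [2.25→3.25]: (603.8+518.4)/2 × 1 = 561.1
  [3.25→4.25]: (518.4+412.6)/2 × 1 = 465.5
  [4.25→5.25]: (412.6+316.7)/2 × 1 = 364.65
  [5.25→9.25]: (316.7+97.9)/2 × 4 = 829.2
  Sum = 3055.2125 ng/mL·h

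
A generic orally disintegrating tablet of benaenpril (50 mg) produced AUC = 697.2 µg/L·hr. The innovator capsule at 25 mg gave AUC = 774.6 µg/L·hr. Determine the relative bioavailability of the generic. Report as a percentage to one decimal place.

F_rel = 45.0%

F_rel = (AUC_test/D_test) / (AUC_ref/D_ref)
      = (697.2/50) / (774.6/25)
      = 13.944 / 30.984 = 0.4500 = 45.00%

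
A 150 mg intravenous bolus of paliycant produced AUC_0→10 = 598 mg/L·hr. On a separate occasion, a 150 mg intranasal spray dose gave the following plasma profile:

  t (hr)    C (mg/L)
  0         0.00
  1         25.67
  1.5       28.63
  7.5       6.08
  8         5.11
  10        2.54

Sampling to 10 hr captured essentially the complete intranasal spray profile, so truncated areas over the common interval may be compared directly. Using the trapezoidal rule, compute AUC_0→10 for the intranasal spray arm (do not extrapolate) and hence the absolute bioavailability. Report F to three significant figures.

F = 0.236

Trapezoidal AUC_0→10 (intranasal spray):
  [0→1]: (0.00+25.67)/2 × 1 = 12.835
  [1→1.5]: (25.67+28.63)/2 × 0.5 = 13.575
  [1.5→7.5]: (28.63+6.08)/2 × 6 = 104.13
  [7.5→8]: (6.08+5.11)/2 × 0.5 = 2.7975
  [8→10]: (5.11+2.54)/2 × 2 = 7.65
  Sum = 140.9875 mg/L·hr
F = (AUC_ev/D_ev)/(AUC_iv/D_iv) = (140.9875/150)/(598/150) = 0.939917/3.98667 = 0.2358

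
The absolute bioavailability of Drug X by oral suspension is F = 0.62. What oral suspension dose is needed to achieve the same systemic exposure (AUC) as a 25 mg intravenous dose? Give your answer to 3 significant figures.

D_oral = 40.3 mg

For equal systemic exposure: F × D_ev = D_iv
D_ev = D_iv / F = 25 / 0.62 = 40.3226 mg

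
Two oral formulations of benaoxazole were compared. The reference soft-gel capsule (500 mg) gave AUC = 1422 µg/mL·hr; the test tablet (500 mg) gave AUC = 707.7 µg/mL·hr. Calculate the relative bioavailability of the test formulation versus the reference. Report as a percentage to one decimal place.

F_rel = 49.8%

F_rel = (AUC_test/D_test) / (AUC_ref/D_ref)
      = (707.7/500) / (1422/500)
      = 1.4154 / 2.844 = 0.4977 = 49.77%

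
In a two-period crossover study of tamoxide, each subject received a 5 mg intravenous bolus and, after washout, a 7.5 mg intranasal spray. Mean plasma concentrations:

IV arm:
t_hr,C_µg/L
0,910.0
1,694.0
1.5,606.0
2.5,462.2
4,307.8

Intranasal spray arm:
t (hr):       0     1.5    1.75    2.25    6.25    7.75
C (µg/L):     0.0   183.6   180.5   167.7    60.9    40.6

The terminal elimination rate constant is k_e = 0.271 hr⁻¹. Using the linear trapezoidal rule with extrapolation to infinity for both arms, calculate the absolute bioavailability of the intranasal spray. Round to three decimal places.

F = 0.188

Trapezoidal AUC_0→4 (IV):
  [0→1]: (910.0+694.0)/2 × 1 = 802.0
  [1→1.5]: (694.0+606.0)/2 × 0.5 = 325.0
  [1.5→2.5]: (606.0+462.2)/2 × 1 = 534.1
  [2.5→4]: (462.2+307.8)/2 × 1.5 = 577.5
  Sum = 2238.6 µg/L·hr
IV tail: 307.8/0.271 = 1135.793; AUC_iv,0→∞ = 2238.6 + 1135.793 = 3374.393 µg/L·hr
Trapezoidal AUC_0→7.75 (intranasal spray):
  [0→1.5]: (0.0+183.6)/2 × 1.5 = 137.7
  [1.5→1.75]: (183.6+180.5)/2 × 0.25 = 45.5125
  [1.75→2.25]: (180.5+167.7)/2 × 0.5 = 87.05
  [2.25→6.25]: (167.7+60.9)/2 × 4 = 457.2
  [6.25→7.75]: (60.9+40.6)/2 × 1.5 = 76.125
  Sum = 803.5875 µg/L·hr
intranasal spray tail: 40.6/0.271 = 149.815; AUC_ev,0→∞ = 803.5875 + 149.815 = 953.4025 µg/L·hr
F = (AUC_ev/D_ev)/(AUC_iv/D_iv) = (953.4025/7.5)/(3374.393/5) = 127.12/674.8786 = 0.1884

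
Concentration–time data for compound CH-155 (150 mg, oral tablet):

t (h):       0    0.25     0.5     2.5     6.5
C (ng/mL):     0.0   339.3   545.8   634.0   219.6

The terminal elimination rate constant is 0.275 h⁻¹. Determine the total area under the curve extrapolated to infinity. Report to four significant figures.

AUC = 3839 ng/mL·h

Trapezoidal AUC_0→6.5:
  [0→0.25]: (0.0+339.3)/2 × 0.25 = 42.4125
  [0.25→0.5]: (339.3+545.8)/2 × 0.25 = 110.6375
  [0.5→2.5]: (545.8+634.0)/2 × 2 = 1179.8
  [2.5→6.5]: (634.0+219.6)/2 × 4 = 1707.2
  Sum = 3040.05 ng/mL·h
Extrapolated tail: C_last / k_e = 219.6 / 0.275 = 798.545
AUC_0→∞ = 3040.05 + 798.545 = 3838.595 ng/mL·h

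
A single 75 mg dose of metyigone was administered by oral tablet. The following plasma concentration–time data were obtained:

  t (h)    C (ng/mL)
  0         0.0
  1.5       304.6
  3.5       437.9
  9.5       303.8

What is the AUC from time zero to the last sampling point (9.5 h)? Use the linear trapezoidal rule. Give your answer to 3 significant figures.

AUC = 3200 ng/mL·h

Trapezoidal AUC_0→9.5:
  [0→1.5]: (0.0+304.6)/2 × 1.5 = 228.45
  [1.5→3.5]: (304.6+437.9)/2 × 2 = 742.5
  [3.5→9.5]: (437.9+303.8)/2 × 6 = 2225.1
  Sum = 3196.05 ng/mL·h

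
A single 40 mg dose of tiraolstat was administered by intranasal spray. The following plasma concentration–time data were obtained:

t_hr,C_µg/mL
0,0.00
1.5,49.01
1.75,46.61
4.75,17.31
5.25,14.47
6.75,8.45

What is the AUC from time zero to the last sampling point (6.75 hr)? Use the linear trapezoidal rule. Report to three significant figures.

AUC = 170 µg/mL·hr

Trapezoidal AUC_0→6.75:
  [0→1.5]: (0.00+49.01)/2 × 1.5 = 36.7575
  [1.5→1.75]: (49.01+46.61)/2 × 0.25 = 11.9525
  [1.75→4.75]: (46.61+17.31)/2 × 3 = 95.88
  [4.75→5.25]: (17.31+14.47)/2 × 0.5 = 7.945
  [5.25→6.75]: (14.47+8.45)/2 × 1.5 = 17.19
  Sum = 169.725 µg/mL·hr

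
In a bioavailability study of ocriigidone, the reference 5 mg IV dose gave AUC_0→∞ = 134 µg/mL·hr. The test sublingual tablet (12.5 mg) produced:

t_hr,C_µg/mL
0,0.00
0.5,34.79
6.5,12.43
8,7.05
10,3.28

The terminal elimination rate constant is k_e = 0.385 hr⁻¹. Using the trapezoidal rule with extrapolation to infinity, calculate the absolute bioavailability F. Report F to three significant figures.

F = 0.549

Trapezoidal AUC_0→10 (sublingual tablet):
  [0→0.5]: (0.00+34.79)/2 × 0.5 = 8.6975
  [0.5→6.5]: (34.79+12.43)/2 × 6 = 141.66
  [6.5→8]: (12.43+7.05)/2 × 1.5 = 14.61
  [8→10]: (7.05+3.28)/2 × 2 = 10.33
  Sum = 175.2975 µg/mL·hr
Tail: C_last/k_e = 3.28/0.385 = 8.519
AUC_0→∞ (sublingual tablet) = 175.2975 + 8.519 = 183.8165 µg/mL·hr
F = (AUC_ev/D_ev)/(AUC_iv/D_iv) = (183.8165/12.5)/(134/5) = 14.70532/26.8 = 0.5487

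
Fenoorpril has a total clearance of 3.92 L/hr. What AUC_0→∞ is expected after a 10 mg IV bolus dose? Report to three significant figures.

AUC_0→∞ = Dose_iv / CL
        = 10 / 3.92 = 2.55102 mg/L·hr

AUC = 2.55 mg/L·hr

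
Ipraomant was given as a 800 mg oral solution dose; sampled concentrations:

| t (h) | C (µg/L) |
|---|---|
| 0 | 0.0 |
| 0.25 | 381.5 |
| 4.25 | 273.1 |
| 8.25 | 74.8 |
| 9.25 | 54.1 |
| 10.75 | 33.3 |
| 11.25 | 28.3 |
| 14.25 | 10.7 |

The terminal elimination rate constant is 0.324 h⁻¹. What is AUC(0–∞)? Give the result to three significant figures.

Trapezoidal AUC_0→14.25:
  [0→0.25]: (0.0+381.5)/2 × 0.25 = 47.6875
  [0.25→4.25]: (381.5+273.1)/2 × 4 = 1309.2
  [4.25→8.25]: (273.1+74.8)/2 × 4 = 695.8
  [8.25→9.25]: (74.8+54.1)/2 × 1 = 64.45
  [9.25→10.75]: (54.1+33.3)/2 × 1.5 = 65.55
  [10.75→11.25]: (33.3+28.3)/2 × 0.5 = 15.4
  [11.25→14.25]: (28.3+10.7)/2 × 3 = 58.5
  Sum = 2256.5875 µg/L·h
Extrapolated tail: C_last / k_e = 10.7 / 0.324 = 33.025
AUC_0→∞ = 2256.5875 + 33.025 = 2289.6125 µg/L·h

AUC = 2290 µg/L·h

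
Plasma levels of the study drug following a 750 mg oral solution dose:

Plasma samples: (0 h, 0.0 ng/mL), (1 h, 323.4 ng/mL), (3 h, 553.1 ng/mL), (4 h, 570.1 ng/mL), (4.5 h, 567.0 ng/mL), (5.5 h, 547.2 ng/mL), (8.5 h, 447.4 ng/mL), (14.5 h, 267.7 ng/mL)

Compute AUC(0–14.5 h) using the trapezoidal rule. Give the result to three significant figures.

Trapezoidal AUC_0→14.5:
  [0→1]: (0.0+323.4)/2 × 1 = 161.7
  [1→3]: (323.4+553.1)/2 × 2 = 876.5
  [3→4]: (553.1+570.1)/2 × 1 = 561.6
  [4→4.5]: (570.1+567.0)/2 × 0.5 = 284.275
  [4.5→5.5]: (567.0+547.2)/2 × 1 = 557.1
  [5.5→8.5]: (547.2+447.4)/2 × 3 = 1491.9
  [8.5→14.5]: (447.4+267.7)/2 × 6 = 2145.3
  Sum = 6078.375 ng/mL·h

AUC = 6080 ng/mL·h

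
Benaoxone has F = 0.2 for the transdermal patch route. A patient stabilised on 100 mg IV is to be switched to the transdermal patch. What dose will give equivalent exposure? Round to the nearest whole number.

For equal systemic exposure: F × D_ev = D_iv
D_ev = D_iv / F = 100 / 0.2 = 500 mg

D_transdermal = 500 mg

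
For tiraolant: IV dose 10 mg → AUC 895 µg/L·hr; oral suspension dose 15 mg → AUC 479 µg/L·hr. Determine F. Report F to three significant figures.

F = (AUC_ev / D_ev) / (AUC_iv / D_iv)
  = (479/15) / (895/10)
  = 31.9333 / 89.5 = 0.3568

F = 0.357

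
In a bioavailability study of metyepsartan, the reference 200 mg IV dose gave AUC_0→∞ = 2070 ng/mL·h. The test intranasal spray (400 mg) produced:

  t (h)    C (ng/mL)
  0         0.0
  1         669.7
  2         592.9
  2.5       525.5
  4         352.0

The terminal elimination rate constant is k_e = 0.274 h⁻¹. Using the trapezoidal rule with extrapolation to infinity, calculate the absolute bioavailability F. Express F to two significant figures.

Trapezoidal AUC_0→4 (intranasal spray):
  [0→1]: (0.0+669.7)/2 × 1 = 334.85
  [1→2]: (669.7+592.9)/2 × 1 = 631.3
  [2→2.5]: (592.9+525.5)/2 × 0.5 = 279.6
  [2.5→4]: (525.5+352.0)/2 × 1.5 = 658.125
  Sum = 1903.875 ng/mL·h
Tail: C_last/k_e = 352.0/0.274 = 1284.672
AUC_0→∞ (intranasal spray) = 1903.875 + 1284.672 = 3188.547 ng/mL·h
F = (AUC_ev/D_ev)/(AUC_iv/D_iv) = (3188.547/400)/(2070/200) = 7.9713675/10.35 = 0.7702

F = 0.77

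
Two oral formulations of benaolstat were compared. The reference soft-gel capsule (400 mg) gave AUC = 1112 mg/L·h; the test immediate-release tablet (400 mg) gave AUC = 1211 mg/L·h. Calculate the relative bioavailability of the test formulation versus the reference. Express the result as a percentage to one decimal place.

F_rel = (AUC_test/D_test) / (AUC_ref/D_ref)
      = (1211/400) / (1112/400)
      = 3.0275 / 2.78 = 1.0890 = 108.90%

F_rel = 108.9%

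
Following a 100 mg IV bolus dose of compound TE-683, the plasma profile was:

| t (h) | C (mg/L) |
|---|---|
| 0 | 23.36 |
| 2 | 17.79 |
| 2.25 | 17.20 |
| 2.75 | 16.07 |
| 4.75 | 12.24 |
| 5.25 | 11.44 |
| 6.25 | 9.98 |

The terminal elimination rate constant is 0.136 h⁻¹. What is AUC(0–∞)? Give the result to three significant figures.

Trapezoidal AUC_0→6.25:
  [0→2]: (23.36+17.79)/2 × 2 = 41.15
  [2→2.25]: (17.79+17.20)/2 × 0.25 = 4.37375
  [2.25→2.75]: (17.20+16.07)/2 × 0.5 = 8.3175
  [2.75→4.75]: (16.07+12.24)/2 × 2 = 28.31
  [4.75→5.25]: (12.24+11.44)/2 × 0.5 = 5.92
  [5.25→6.25]: (11.44+9.98)/2 × 1 = 10.71
  Sum = 98.78125 mg/L·h
Extrapolated tail: C_last / k_e = 9.98 / 0.136 = 73.382
AUC_0→∞ = 98.78125 + 73.382 = 172.16325 mg/L·h

AUC = 172 mg/L·h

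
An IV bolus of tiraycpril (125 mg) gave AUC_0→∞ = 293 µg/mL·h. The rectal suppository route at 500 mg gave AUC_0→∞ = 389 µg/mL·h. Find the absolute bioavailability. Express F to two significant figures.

F = (AUC_ev / D_ev) / (AUC_iv / D_iv)
  = (389/500) / (293/125)
  = 0.778 / 2.344 = 0.3319

F = 0.33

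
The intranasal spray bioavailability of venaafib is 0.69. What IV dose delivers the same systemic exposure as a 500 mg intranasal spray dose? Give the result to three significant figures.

Systemic exposure from an extravascular dose = F × D_ev, so the equivalent IV dose is F × D_ev.
D_iv = F × D_ev = 0.69 × 500 = 345 mg

D_iv = 345 mg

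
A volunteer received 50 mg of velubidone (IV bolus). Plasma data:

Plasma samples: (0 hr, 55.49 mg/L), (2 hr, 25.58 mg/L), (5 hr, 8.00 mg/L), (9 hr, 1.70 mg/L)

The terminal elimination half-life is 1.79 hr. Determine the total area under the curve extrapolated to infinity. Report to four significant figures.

AUC = 155.2 mg/L·hr

Trapezoidal AUC_0→9:
  [0→2]: (55.49+25.58)/2 × 2 = 81.07
  [2→5]: (25.58+8.00)/2 × 3 = 50.37
  [5→9]: (8.00+1.70)/2 × 4 = 19.4
  Sum = 150.84 mg/L·hr
k_e = ln2 / t½ = 0.693147 / 1.79 = 0.3872 hr^-1
Extrapolated tail: C_last / k_e = 1.70 / 0.3872 = 4.390
AUC_0→∞ = 150.84 + 4.390 = 155.23 mg/L·hr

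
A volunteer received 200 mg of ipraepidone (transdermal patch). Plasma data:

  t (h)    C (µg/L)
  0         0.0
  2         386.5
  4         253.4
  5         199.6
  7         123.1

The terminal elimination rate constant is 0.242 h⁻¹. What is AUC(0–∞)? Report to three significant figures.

AUC = 2080 µg/L·h

Trapezoidal AUC_0→7:
  [0→2]: (0.0+386.5)/2 × 2 = 386.5
  [2→4]: (386.5+253.4)/2 × 2 = 639.9
  [4→5]: (253.4+199.6)/2 × 1 = 226.5
  [5→7]: (199.6+123.1)/2 × 2 = 322.7
  Sum = 1575.6 µg/L·h
Extrapolated tail: C_last / k_e = 123.1 / 0.242 = 508.678
AUC_0→∞ = 1575.6 + 508.678 = 2084.278 µg/L·h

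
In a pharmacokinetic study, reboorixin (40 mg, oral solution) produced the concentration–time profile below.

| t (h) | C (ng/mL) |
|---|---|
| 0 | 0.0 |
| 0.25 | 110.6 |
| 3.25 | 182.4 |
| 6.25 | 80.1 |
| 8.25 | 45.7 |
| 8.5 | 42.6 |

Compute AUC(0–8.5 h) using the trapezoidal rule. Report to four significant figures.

AUC = 983.9 ng/mL·h

Trapezoidal AUC_0→8.5:
  [0→0.25]: (0.0+110.6)/2 × 0.25 = 13.825
  [0.25→3.25]: (110.6+182.4)/2 × 3 = 439.5
  [3.25→6.25]: (182.4+80.1)/2 × 3 = 393.75
  [6.25→8.25]: (80.1+45.7)/2 × 2 = 125.8
  [8.25→8.5]: (45.7+42.6)/2 × 0.25 = 11.0375
  Sum = 983.9125 ng/mL·h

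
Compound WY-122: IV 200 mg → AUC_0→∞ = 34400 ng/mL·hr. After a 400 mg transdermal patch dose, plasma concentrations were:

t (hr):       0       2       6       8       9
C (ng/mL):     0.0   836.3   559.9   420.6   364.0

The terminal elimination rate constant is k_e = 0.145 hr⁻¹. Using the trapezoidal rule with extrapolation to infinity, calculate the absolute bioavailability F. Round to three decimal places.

F = 0.109

Trapezoidal AUC_0→9 (transdermal patch):
  [0→2]: (0.0+836.3)/2 × 2 = 836.3
  [2→6]: (836.3+559.9)/2 × 4 = 2792.4
  [6→8]: (559.9+420.6)/2 × 2 = 980.5
  [8→9]: (420.6+364.0)/2 × 1 = 392.3
  Sum = 5001.5 ng/mL·hr
Tail: C_last/k_e = 364.0/0.145 = 2510.345
AUC_0→∞ (transdermal patch) = 5001.5 + 2510.345 = 7511.845 ng/mL·hr
F = (AUC_ev/D_ev)/(AUC_iv/D_iv) = (7511.845/400)/(34400/200) = 18.7796/172 = 0.1092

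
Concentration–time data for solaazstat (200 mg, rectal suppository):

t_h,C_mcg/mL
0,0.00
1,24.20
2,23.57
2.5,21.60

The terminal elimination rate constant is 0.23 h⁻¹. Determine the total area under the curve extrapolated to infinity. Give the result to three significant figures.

AUC = 141 mcg/mL·h

Trapezoidal AUC_0→2.5:
  [0→1]: (0.00+24.20)/2 × 1 = 12.1
  [1→2]: (24.20+23.57)/2 × 1 = 23.885
  [2→2.5]: (23.57+21.60)/2 × 0.5 = 11.2925
  Sum = 47.2775 mcg/mL·h
Extrapolated tail: C_last / k_e = 21.60 / 0.23 = 93.913
AUC_0→∞ = 47.2775 + 93.913 = 141.1905 mcg/mL·h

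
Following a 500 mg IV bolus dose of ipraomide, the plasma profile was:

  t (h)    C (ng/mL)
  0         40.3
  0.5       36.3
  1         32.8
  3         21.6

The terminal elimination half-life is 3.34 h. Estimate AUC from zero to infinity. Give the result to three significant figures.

Trapezoidal AUC_0→3:
  [0→0.5]: (40.3+36.3)/2 × 0.5 = 19.15
  [0.5→1]: (36.3+32.8)/2 × 0.5 = 17.275
  [1→3]: (32.8+21.6)/2 × 2 = 54.4
  Sum = 90.825 ng/mL·h
k_e = ln2 / t½ = 0.693147 / 3.34 = 0.2075 h^-1
Extrapolated tail: C_last / k_e = 21.6 / 0.2075 = 104.096
AUC_0→∞ = 90.825 + 104.096 = 194.921 ng/mL·h

AUC = 195 ng/mL·h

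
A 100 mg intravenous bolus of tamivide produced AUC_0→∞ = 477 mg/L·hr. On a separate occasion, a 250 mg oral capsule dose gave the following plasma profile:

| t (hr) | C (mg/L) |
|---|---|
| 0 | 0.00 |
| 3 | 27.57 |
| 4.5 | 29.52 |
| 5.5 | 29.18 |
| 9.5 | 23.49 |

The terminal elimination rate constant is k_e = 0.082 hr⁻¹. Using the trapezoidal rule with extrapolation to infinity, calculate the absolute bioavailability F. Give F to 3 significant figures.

F = 0.424

Trapezoidal AUC_0→9.5 (oral capsule):
  [0→3]: (0.00+27.57)/2 × 3 = 41.355
  [3→4.5]: (27.57+29.52)/2 × 1.5 = 42.8175
  [4.5→5.5]: (29.52+29.18)/2 × 1 = 29.35
  [5.5→9.5]: (29.18+23.49)/2 × 4 = 105.34
  Sum = 218.8625 mg/L·hr
Tail: C_last/k_e = 23.49/0.082 = 286.463
AUC_0→∞ (oral capsule) = 218.8625 + 286.463 = 505.3255 mg/L·hr
F = (AUC_ev/D_ev)/(AUC_iv/D_iv) = (505.3255/250)/(477/100) = 2.021302/4.77 = 0.4238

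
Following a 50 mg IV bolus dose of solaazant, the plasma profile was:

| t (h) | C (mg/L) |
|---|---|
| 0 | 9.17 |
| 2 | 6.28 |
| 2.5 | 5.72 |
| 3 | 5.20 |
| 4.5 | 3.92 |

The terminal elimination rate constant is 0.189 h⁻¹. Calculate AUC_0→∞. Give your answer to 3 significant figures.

AUC = 48.8 mg/L·h

Trapezoidal AUC_0→4.5:
  [0→2]: (9.17+6.28)/2 × 2 = 15.45
  [2→2.5]: (6.28+5.72)/2 × 0.5 = 3.0
  [2.5→3]: (5.72+5.20)/2 × 0.5 = 2.73
  [3→4.5]: (5.20+3.92)/2 × 1.5 = 6.84
  Sum = 28.02 mg/L·h
Extrapolated tail: C_last / k_e = 3.92 / 0.189 = 20.741
AUC_0→∞ = 28.02 + 20.741 = 48.761 mg/L·h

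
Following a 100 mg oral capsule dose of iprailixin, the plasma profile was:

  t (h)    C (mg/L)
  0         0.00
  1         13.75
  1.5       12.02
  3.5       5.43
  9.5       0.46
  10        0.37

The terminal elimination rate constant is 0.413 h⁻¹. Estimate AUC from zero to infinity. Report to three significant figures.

Trapezoidal AUC_0→10:
  [0→1]: (0.00+13.75)/2 × 1 = 6.875
  [1→1.5]: (13.75+12.02)/2 × 0.5 = 6.4425
  [1.5→3.5]: (12.02+5.43)/2 × 2 = 17.45
  [3.5→9.5]: (5.43+0.46)/2 × 6 = 17.67
  [9.5→10]: (0.46+0.37)/2 × 0.5 = 0.2075
  Sum = 48.645 mg/L·h
Extrapolated tail: C_last / k_e = 0.37 / 0.413 = 0.896
AUC_0→∞ = 48.645 + 0.896 = 49.541 mg/L·h

AUC = 49.5 mg/L·h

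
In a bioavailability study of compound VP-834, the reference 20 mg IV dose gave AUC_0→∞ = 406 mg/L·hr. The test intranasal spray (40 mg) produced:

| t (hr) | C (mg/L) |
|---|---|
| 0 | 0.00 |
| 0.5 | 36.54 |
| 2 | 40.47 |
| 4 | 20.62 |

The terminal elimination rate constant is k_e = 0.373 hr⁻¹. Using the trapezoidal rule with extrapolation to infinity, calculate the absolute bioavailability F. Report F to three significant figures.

F = 0.226

Trapezoidal AUC_0→4 (intranasal spray):
  [0→0.5]: (0.00+36.54)/2 × 0.5 = 9.135
  [0.5→2]: (36.54+40.47)/2 × 1.5 = 57.7575
  [2→4]: (40.47+20.62)/2 × 2 = 61.09
  Sum = 127.9825 mg/L·hr
Tail: C_last/k_e = 20.62/0.373 = 55.282
AUC_0→∞ (intranasal spray) = 127.9825 + 55.282 = 183.2645 mg/L·hr
F = (AUC_ev/D_ev)/(AUC_iv/D_iv) = (183.2645/40)/(406/20) = 4.5816125/20.3 = 0.2257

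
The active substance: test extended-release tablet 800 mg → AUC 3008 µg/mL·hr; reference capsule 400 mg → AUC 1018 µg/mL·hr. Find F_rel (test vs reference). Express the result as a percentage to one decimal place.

F_rel = 147.7%

F_rel = (AUC_test/D_test) / (AUC_ref/D_ref)
      = (3008/800) / (1018/400)
      = 3.76 / 2.545 = 1.4774 = 147.74%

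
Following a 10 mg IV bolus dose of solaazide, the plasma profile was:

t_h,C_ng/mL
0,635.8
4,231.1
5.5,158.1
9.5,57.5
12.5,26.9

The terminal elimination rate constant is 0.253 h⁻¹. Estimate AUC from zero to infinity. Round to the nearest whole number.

Trapezoidal AUC_0→12.5:
  [0→4]: (635.8+231.1)/2 × 4 = 1733.8
  [4→5.5]: (231.1+158.1)/2 × 1.5 = 291.9
  [5.5→9.5]: (158.1+57.5)/2 × 4 = 431.2
  [9.5→12.5]: (57.5+26.9)/2 × 3 = 126.6
  Sum = 2583.5 ng/mL·h
Extrapolated tail: C_last / k_e = 26.9 / 0.253 = 106.324
AUC_0→∞ = 2583.5 + 106.324 = 2689.824 ng/mL·h

AUC = 2690 ng/mL·h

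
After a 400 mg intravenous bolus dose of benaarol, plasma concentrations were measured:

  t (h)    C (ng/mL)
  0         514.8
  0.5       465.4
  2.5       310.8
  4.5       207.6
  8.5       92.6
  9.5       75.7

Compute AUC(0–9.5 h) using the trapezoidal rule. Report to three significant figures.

AUC = 2220 ng/mL·h

Trapezoidal AUC_0→9.5:
  [0→0.5]: (514.8+465.4)/2 × 0.5 = 245.05
  [0.5→2.5]: (465.4+310.8)/2 × 2 = 776.2
  [2.5→4.5]: (310.8+207.6)/2 × 2 = 518.4
  [4.5→8.5]: (207.6+92.6)/2 × 4 = 600.4
  [8.5→9.5]: (92.6+75.7)/2 × 1 = 84.15
  Sum = 2224.2 ng/mL·h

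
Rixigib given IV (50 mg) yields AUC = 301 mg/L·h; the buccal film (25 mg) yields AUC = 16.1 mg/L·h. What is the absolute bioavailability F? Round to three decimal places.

F = (AUC_ev / D_ev) / (AUC_iv / D_iv)
  = (16.1/25) / (301/50)
  = 0.644 / 6.02 = 0.1070

F = 0.107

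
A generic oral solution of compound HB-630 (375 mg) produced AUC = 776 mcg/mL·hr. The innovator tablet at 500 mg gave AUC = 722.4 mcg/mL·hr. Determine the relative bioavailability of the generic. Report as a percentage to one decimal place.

F_rel = 143.2%

F_rel = (AUC_test/D_test) / (AUC_ref/D_ref)
      = (776/375) / (722.4/500)
      = 2.06933 / 1.4448 = 1.4323 = 143.23%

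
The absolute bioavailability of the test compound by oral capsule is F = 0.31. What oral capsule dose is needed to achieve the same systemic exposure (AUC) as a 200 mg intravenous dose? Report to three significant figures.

For equal systemic exposure: F × D_ev = D_iv
D_ev = D_iv / F = 200 / 0.31 = 645.161 mg

D_oral = 645 mg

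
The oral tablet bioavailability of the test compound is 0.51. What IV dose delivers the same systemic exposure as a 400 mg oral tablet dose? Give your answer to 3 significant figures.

D_iv = 204 mg

Systemic exposure from an extravascular dose = F × D_ev, so the equivalent IV dose is F × D_ev.
D_iv = F × D_ev = 0.51 × 400 = 204 mg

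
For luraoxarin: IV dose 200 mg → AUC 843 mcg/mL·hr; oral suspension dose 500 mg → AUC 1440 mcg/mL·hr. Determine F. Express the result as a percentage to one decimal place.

F = (AUC_ev / D_ev) / (AUC_iv / D_iv)
  = (1440/500) / (843/200)
  = 2.88 / 4.215 = 0.6833
  = 68.33%

F = 68.3%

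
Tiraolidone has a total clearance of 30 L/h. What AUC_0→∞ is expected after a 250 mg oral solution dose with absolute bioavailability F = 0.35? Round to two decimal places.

AUC_0→∞ = F × Dose / CL
        = 0.35 × 250 / 30 = 2.91667 mg/L·h

AUC = 2.92 mg/L·h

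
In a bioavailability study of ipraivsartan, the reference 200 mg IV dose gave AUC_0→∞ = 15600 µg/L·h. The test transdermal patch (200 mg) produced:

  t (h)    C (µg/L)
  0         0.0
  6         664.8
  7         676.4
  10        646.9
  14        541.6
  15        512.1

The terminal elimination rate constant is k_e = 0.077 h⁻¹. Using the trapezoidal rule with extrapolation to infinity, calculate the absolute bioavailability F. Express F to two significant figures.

F = 0.91

Trapezoidal AUC_0→15 (transdermal patch):
  [0→6]: (0.0+664.8)/2 × 6 = 1994.4
  [6→7]: (664.8+676.4)/2 × 1 = 670.6
  [7→10]: (676.4+646.9)/2 × 3 = 1984.95
  [10→14]: (646.9+541.6)/2 × 4 = 2377.0
  [14→15]: (541.6+512.1)/2 × 1 = 526.85
  Sum = 7553.8 µg/L·h
Tail: C_last/k_e = 512.1/0.077 = 6650.649
AUC_0→∞ (transdermal patch) = 7553.8 + 6650.649 = 14204.449 µg/L·h
F = (AUC_ev/D_ev)/(AUC_iv/D_iv) = (14204.449/200)/(15600/200) = 71.022245/78 = 0.9105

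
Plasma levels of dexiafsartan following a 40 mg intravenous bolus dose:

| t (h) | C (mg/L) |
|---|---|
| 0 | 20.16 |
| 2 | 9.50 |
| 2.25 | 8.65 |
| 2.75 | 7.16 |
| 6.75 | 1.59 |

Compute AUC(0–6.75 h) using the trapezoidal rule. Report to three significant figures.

Trapezoidal AUC_0→6.75:
  [0→2]: (20.16+9.50)/2 × 2 = 29.66
  [2→2.25]: (9.50+8.65)/2 × 0.25 = 2.26875
  [2.25→2.75]: (8.65+7.16)/2 × 0.5 = 3.9525
  [2.75→6.75]: (7.16+1.59)/2 × 4 = 17.5
  Sum = 53.38125 mg/L·h

AUC = 53.4 mg/L·h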